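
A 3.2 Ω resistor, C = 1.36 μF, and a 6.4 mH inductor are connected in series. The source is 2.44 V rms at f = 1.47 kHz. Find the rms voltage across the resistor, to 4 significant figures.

0.3764 V

ω = 2πf = 9236 rad/s
X_L = ωL = 59.11 Ω
X_C = 1/(ωC) = 79.61 Ω
Net reactance X = X_L − X_C = -20.50 Ω
Z = 3.200 − j20.50 Ω
|Z| = √(3.200² + 20.50²) = 20.75 Ω
I = V/|Z| = 117.6 mA
V_R = I·|Z_R| = 0.1176 × 3.200 = 0.3764 V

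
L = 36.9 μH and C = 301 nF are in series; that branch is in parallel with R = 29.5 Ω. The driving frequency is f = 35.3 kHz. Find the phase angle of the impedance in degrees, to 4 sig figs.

-77.03°

ω = 2πf = 221800 rad/s
X_L = ωL = 8.184 Ω
X_C = 1/(ωC) = 14.98 Ω
Branch 1: Z₁ = R = 29.50 Ω
Branch 2 (series LC): Z₂ = j(X_L − X_C) = −j6.795 Ω
Parallel: Z = Z₁Z₂/(Z₁+Z₂), |Z| = 6.621 Ω, ∠Z = -77.03°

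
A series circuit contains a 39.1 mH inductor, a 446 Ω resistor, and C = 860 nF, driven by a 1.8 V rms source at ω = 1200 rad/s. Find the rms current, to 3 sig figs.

1.76 mA

X_L = ωL = 46.9 Ω
X_C = 1/(ωC) = 969 Ω
Net reactance X = X_L − X_C = -922 Ω
Z = 446 − j922 Ω
|Z| = √(446² + 922²) = 1020 Ω
I = V/|Z| = 1.8/1020 = 1.76 mA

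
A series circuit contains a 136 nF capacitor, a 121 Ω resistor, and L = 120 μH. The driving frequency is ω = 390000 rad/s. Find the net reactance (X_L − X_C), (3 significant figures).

27.9 Ω

X_L = ωL = 46.8 Ω
X_C = 1/(ωC) = 18.9 Ω
X = 46.8 − 18.9 = 27.9 Ω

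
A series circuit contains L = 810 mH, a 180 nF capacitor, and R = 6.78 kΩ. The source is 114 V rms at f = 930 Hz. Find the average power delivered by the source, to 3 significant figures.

1.46 W

ω = 2πf = 5843 rad/s
X_L = ωL = 4730 Ω
X_C = 1/(ωC) = 951 Ω
Net reactance X = X_L − X_C = 3780 Ω
Z = 6780 + j3780 Ω
|Z| = √(6780² + 3780²) = 7760 Ω
∠Z = arctan(3780/6780) = 29.2°
I = V/|Z| = 14.7 mA
P = VI cos φ = 114 × 0.0147 × cos(29.2°) = 1.46 W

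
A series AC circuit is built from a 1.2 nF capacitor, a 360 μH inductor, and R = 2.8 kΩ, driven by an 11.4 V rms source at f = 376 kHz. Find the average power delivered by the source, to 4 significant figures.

44.99 mW

ω = 2πf = 2.362e+06 rad/s
X_L = ωL = 850.5 Ω
X_C = 1/(ωC) = 352.7 Ω
Net reactance X = X_L − X_C = 497.8 Ω
Z = 2800 + j497.8 Ω
|Z| = √(2800² + 497.8²) = 2844 Ω
∠Z = arctan(497.8/2800) = 10.08°
I = V/|Z| = 4.009 mA
P = VI cos φ = 11.4 × 0.004009 × cos(10.08°) = 44.99 mW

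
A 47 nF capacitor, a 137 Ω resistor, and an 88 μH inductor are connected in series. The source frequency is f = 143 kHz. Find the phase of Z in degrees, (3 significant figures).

22.0°

ω = 2πf = 898500 rad/s
X_L = ωL = 79.1 Ω
X_C = 1/(ωC) = 23.7 Ω
Net reactance X = X_L − X_C = 55.4 Ω
Z = 137 + j55.4 Ω
|Z| = √(137² + 55.4²) = 148 Ω
∠Z = arctan(55.4/137) = 22.0°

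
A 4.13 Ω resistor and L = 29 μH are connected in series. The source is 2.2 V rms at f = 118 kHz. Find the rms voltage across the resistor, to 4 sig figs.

ω = 2πf = 741400 rad/s
X_L = ωL = 21.50 Ω
Z = 4.130 + j21.50 Ω
|Z| = √(4.130² + 21.50²) = 21.89 Ω
I = V/|Z| = 100.5 mA
V_R = I·|Z_R| = 0.1005 × 4.130 = 0.4150 V

0.4150 V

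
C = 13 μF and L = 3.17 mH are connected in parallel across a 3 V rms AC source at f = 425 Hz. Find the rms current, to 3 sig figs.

250 mA

ω = 2πf = 2670 rad/s
X_L = ωL = 8.47 Ω
X_C = 1/(ωC) = 28.8 Ω
Parallel: admittances add. Y = 1/(jωL) + jωC
Y = (0 − j0.0834) S
|Y| = 0.0834 S → |Z| = 1/|Y| = 12.0 Ω, ∠Z = −∠Y = 90.0°
I = V/|Z| = 3/12.0 = 250 mA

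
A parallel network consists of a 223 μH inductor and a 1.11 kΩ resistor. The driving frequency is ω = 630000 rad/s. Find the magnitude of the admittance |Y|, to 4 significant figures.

X_L = ωL = 140.5 Ω
Parallel: admittances add. Y = 1/R + 1/(jωL)
Y = (0.0009009 − j0.007118) S
|Y| = 0.007175 S → |Z| = 1/|Y| = 139.4 Ω, ∠Z = −∠Y = 82.79°

7.175 mS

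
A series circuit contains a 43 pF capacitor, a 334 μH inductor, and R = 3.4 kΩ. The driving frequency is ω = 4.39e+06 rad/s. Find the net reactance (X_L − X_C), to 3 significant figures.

X_L = ωL = 1470 Ω
X_C = 1/(ωC) = 5300 Ω
X = 1470 − 5300 = -3830 Ω

-3830 Ω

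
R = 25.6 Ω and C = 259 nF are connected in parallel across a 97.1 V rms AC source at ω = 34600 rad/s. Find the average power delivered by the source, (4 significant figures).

X_C = 1/(ωC) = 111.6 Ω
Parallel: admittances add. Y = 1/R + jωC
Y = (0.03906 + j0.008961) S
|Y| = 0.04008 S → |Z| = 1/|Y| = 24.95 Ω, ∠Z = −∠Y = -12.92°
I = V/|Z| = 3.892 A
P = VI cos φ = 97.1 × 3.892 × cos(-12.92°) = 368.3 W

368.3 W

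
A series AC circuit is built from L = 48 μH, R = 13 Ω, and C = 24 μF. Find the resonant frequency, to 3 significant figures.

4.69 kHz

ω₀ = 1/√(LC) = 1/√(4.8e-05 × 2.4e-05) = 29460 rad/s
f₀ = ω₀/(2π) = 4.69 kHz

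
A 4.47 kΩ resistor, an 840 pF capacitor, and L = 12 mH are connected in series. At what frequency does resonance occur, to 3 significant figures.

ω₀ = 1/√(LC) = 1/√(0.012 × 8.4e-10) = 315000 rad/s
f₀ = ω₀/(2π) = 50.1 kHz

50.1 kHz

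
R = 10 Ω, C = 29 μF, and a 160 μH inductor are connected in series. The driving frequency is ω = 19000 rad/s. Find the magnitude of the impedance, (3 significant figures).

X_L = ωL = 3.04 Ω
X_C = 1/(ωC) = 1.81 Ω
Net reactance X = X_L − X_C = 1.23 Ω
Z = 10.0 + j1.23 Ω
|Z| = √(10.0² + 1.23²) = 10.1 Ω

10.1 Ω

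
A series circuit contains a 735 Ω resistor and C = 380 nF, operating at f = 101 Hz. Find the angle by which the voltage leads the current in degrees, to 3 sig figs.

ω = 2πf = 634.6 rad/s
X_C = 1/(ωC) = 4150 Ω
Z = 735 − j4150 Ω
|Z| = √(735² + 4150²) = 4210 Ω
∠Z = arctan(-4150/735) = -79.9°

-79.9°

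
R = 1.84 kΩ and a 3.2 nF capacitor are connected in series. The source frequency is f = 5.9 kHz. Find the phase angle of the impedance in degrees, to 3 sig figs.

ω = 2πf = 37070 rad/s
X_C = 1/(ωC) = 8430 Ω
Z = 1840 − j8430 Ω
|Z| = √(1840² + 8430²) = 8630 Ω
∠Z = arctan(-8430/1840) = -77.7°

-77.7°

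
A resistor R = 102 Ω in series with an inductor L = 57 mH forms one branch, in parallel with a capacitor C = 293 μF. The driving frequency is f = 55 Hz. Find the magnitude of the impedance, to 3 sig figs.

10.0 Ω

ω = 2πf = 345.6 rad/s
X_L = ωL = 19.7 Ω
X_C = 1/(ωC) = 9.88 Ω
Branch 1 (R+jX_L): Z₁ = 102 + j19.7 Ω, |Z₁| = 104 Ω
Branch 2 (−jX_C): Z₂ = −j9.88 Ω
Parallel: Z = Z₁Z₂/(Z₁+Z₂), |Z| = 10.0 Ω, ∠Z = -84.6°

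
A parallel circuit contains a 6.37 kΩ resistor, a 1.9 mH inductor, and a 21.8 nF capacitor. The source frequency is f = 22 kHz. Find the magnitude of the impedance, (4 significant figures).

1235 Ω

ω = 2πf = 138200 rad/s
X_L = ωL = 262.6 Ω
X_C = 1/(ωC) = 331.8 Ω
Parallel: admittances add. Y = 1/R + 1/(jωL) + jωC
Y = (0.0001570 − j0.0007941) S
|Y| = 0.0008095 S → |Z| = 1/|Y| = 1235 Ω, ∠Z = −∠Y = 78.82°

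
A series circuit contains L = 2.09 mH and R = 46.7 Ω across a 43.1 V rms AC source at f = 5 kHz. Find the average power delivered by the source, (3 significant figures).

13.4 W

ω = 2πf = 31420 rad/s
X_L = ωL = 65.7 Ω
Z = 46.7 + j65.7 Ω
|Z| = √(46.7² + 65.7²) = 80.6 Ω
∠Z = arctan(65.7/46.7) = 54.6°
I = V/|Z| = 535 mA
P = VI cos φ = 43.1 × 0.535 × cos(54.6°) = 13.4 W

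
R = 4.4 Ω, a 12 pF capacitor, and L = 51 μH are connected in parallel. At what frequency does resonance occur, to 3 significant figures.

ω₀ = 1/√(LC) = 1/√(5.1e-05 × 1.2e-11) = 4.042e+07 rad/s
f₀ = ω₀/(2π) = 6.43 MHz

6.43 MHz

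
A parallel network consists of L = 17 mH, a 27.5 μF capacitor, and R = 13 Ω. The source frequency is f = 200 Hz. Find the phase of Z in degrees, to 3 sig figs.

9.05°

ω = 2πf = 1257 rad/s
X_L = ωL = 21.4 Ω
X_C = 1/(ωC) = 28.9 Ω
Parallel: admittances add. Y = 1/R + 1/(jωL) + jωC
Y = (0.0769 − j0.0123) S
|Y| = 0.0779 S → |Z| = 1/|Y| = 12.8 Ω, ∠Z = −∠Y = 9.05°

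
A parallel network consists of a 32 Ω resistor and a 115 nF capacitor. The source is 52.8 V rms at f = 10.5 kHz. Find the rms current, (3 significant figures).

ω = 2πf = 65970 rad/s
X_C = 1/(ωC) = 132 Ω
Parallel: admittances add. Y = 1/R + jωC
Y = (0.0312 + j0.00759) S
|Y| = 0.0322 S → |Z| = 1/|Y| = 31.1 Ω, ∠Z = −∠Y = -13.6°
I = V/|Z| = 52.8/31.1 = 1.70 A

1.70 A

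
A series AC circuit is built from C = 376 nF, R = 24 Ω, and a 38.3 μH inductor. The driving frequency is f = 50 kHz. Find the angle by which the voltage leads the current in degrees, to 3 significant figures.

ω = 2πf = 314200 rad/s
X_L = ωL = 12.0 Ω
X_C = 1/(ωC) = 8.47 Ω
Net reactance X = X_L − X_C = 3.57 Ω
Z = 24.0 + j3.57 Ω
|Z| = √(24.0² + 3.57²) = 24.3 Ω
∠Z = arctan(3.57/24.0) = 8.45°

8.45°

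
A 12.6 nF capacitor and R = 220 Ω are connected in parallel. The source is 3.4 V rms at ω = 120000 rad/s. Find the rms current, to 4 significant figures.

X_C = 1/(ωC) = 661.4 Ω
Parallel: admittances add. Y = 1/R + jωC
Y = (0.004545 + j0.001512) S
|Y| = 0.004790 S → |Z| = 1/|Y| = 208.8 Ω, ∠Z = −∠Y = -18.40°
I = V/|Z| = 3.4/208.8 = 16.29 mA

16.29 mA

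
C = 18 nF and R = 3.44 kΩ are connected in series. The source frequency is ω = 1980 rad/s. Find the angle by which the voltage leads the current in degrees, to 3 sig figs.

-83.0°

X_C = 1/(ωC) = 28100 Ω
Z = 3440 − j28100 Ω
|Z| = √(3440² + 28100²) = 28300 Ω
∠Z = arctan(-28100/3440) = -83.0°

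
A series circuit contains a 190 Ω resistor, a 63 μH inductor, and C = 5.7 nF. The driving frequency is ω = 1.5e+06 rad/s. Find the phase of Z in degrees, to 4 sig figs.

-6.741°

X_L = ωL = 94.50 Ω
X_C = 1/(ωC) = 117.0 Ω
Net reactance X = X_L − X_C = -22.46 Ω
Z = 190.0 − j22.46 Ω
|Z| = √(190.0² + 22.46²) = 191.3 Ω
∠Z = arctan(-22.46/190.0) = -6.741°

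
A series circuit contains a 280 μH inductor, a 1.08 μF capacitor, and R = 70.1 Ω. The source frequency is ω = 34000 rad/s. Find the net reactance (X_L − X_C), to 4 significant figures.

X_L = ωL = 9.520 Ω
X_C = 1/(ωC) = 27.23 Ω
X = 9.520 − 27.23 = -17.71 Ω

-17.71 Ω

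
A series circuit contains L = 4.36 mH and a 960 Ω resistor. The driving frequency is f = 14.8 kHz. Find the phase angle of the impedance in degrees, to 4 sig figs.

22.90°

ω = 2πf = 92990 rad/s
X_L = ωL = 405.4 Ω
Z = 960.0 + j405.4 Ω
|Z| = √(960.0² + 405.4²) = 1042 Ω
∠Z = arctan(405.4/960.0) = 22.90°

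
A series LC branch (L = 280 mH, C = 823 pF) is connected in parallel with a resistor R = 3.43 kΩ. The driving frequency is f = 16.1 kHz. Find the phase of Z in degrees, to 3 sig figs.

11.9°

ω = 2πf = 101200 rad/s
X_L = ωL = 28300 Ω
X_C = 1/(ωC) = 12000 Ω
Branch 1: Z₁ = R = 3430 Ω
Branch 2 (series LC): Z₂ = j(X_L − X_C) = j16300 Ω
Parallel: Z = Z₁Z₂/(Z₁+Z₂), |Z| = 3360 Ω, ∠Z = 11.9°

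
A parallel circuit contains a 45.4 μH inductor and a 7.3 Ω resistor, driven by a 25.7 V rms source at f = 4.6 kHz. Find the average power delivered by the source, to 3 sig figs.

90.5 W

ω = 2πf = 28900 rad/s
X_L = ωL = 1.31 Ω
Parallel: admittances add. Y = 1/R + 1/(jωL)
Y = (0.137 − j0.762) S
|Y| = 0.774 S → |Z| = 1/|Y| = 1.29 Ω, ∠Z = −∠Y = 79.8°
I = V/|Z| = 19.9 A
P = VI cos φ = 25.7 × 19.9 × cos(79.8°) = 90.5 W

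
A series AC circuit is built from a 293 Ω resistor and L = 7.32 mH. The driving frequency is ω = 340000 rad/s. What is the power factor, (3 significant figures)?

0.117

X_L = ωL = 2490 Ω
Z = 293 + j2490 Ω
|Z| = √(293² + 2490²) = 2510 Ω
∠Z = arctan(2490/293) = 83.3°
cos φ = cos(83.3°) = 0.117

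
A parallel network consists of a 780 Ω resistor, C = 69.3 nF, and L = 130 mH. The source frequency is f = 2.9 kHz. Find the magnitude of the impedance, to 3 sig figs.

ω = 2πf = 18220 rad/s
X_L = ωL = 2370 Ω
X_C = 1/(ωC) = 792 Ω
Parallel: admittances add. Y = 1/R + 1/(jωL) + jωC
Y = (0.00128 + j0.000841) S
|Y| = 0.00153 S → |Z| = 1/|Y| = 652 Ω, ∠Z = −∠Y = -33.3°

652 Ω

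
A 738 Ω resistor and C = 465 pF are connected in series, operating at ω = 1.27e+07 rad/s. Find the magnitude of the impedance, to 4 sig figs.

X_C = 1/(ωC) = 169.3 Ω
Z = 738.0 − j169.3 Ω
|Z| = √(738.0² + 169.3²) = 757.2 Ω

757.2 Ω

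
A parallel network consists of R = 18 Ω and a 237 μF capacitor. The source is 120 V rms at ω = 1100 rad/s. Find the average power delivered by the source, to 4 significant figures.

800.0 W

X_C = 1/(ωC) = 3.836 Ω
Parallel: admittances add. Y = 1/R + jωC
Y = (0.05556 + j0.2607) S
|Y| = 0.2666 S → |Z| = 1/|Y| = 3.752 Ω, ∠Z = −∠Y = -77.97°
I = V/|Z| = 31.99 A
P = VI cos φ = 120 × 31.99 × cos(-77.97°) = 800.0 W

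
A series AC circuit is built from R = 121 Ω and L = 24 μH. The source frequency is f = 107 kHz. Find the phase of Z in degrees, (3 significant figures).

7.60°

ω = 2πf = 672300 rad/s
X_L = ωL = 16.1 Ω
Z = 121 + j16.1 Ω
|Z| = √(121² + 16.1²) = 122 Ω
∠Z = arctan(16.1/121) = 7.60°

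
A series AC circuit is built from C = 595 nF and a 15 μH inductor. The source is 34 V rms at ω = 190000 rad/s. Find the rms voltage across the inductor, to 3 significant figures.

X_L = ωL = 2.85 Ω
X_C = 1/(ωC) = 8.85 Ω
Net reactance X = X_L − X_C = -6.00 Ω
Z = − j6.00 Ω
|Z| = √(0² + 6.00²) = 6.00 Ω
I = V/|Z| = 5.67 A
V_L = I·|Z_L| = 5.67 × 2.85 = 16.2 V

16.2 V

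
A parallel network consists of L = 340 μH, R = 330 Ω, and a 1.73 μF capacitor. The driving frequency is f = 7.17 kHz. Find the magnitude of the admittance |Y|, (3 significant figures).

ω = 2πf = 45050 rad/s
X_L = ωL = 15.3 Ω
X_C = 1/(ωC) = 12.8 Ω
Parallel: admittances add. Y = 1/R + 1/(jωL) + jωC
Y = (0.00303 + j0.0127) S
|Y| = 0.0130 S → |Z| = 1/|Y| = 76.9 Ω, ∠Z = −∠Y = -76.5°

13.0 mS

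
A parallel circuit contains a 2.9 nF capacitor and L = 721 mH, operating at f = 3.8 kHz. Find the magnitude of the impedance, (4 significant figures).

ω = 2πf = 23880 rad/s
X_L = ωL = 17210 Ω
X_C = 1/(ωC) = 14440 Ω
Parallel: admittances add. Y = 1/(jωL) + jωC
Y = (0 + j1.115e-05) S
|Y| = 1.115e-05 S → |Z| = 1/|Y| = 89680 Ω, ∠Z = −∠Y = -90.00°

89680 Ω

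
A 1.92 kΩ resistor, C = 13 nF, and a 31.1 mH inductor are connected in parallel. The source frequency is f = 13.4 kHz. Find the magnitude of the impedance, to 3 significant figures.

1130 Ω

ω = 2πf = 84190 rad/s
X_L = ωL = 2620 Ω
X_C = 1/(ωC) = 914 Ω
Parallel: admittances add. Y = 1/R + 1/(jωL) + jωC
Y = (0.000521 + j0.000713) S
|Y| = 0.000883 S → |Z| = 1/|Y| = 1130 Ω, ∠Z = −∠Y = -53.8°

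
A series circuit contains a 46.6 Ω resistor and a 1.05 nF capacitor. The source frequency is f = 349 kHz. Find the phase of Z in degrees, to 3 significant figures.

ω = 2πf = 2.193e+06 rad/s
X_C = 1/(ωC) = 434 Ω
Z = 46.6 − j434 Ω
|Z| = √(46.6² + 434²) = 437 Ω
∠Z = arctan(-434/46.6) = -83.9°

-83.9°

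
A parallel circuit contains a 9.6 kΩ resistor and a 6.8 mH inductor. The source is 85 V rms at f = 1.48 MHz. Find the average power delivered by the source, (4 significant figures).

ω = 2πf = 9.299e+06 rad/s
X_L = ωL = 63230 Ω
Parallel: admittances add. Y = 1/R + 1/(jωL)
Y = (0.0001042 − j1.581e-05) S
|Y| = 0.0001054 S → |Z| = 1/|Y| = 9491 Ω, ∠Z = −∠Y = 8.633°
I = V/|Z| = 8.956 mA
P = VI cos φ = 85 × 0.008956 × cos(8.633°) = 752.6 mW

752.6 mW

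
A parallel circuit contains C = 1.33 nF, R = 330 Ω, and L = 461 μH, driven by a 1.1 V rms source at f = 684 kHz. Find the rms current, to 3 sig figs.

6.63 mA

ω = 2πf = 4.298e+06 rad/s
X_L = ωL = 1980 Ω
X_C = 1/(ωC) = 175 Ω
Parallel: admittances add. Y = 1/R + 1/(jωL) + jωC
Y = (0.00303 + j0.00521) S
|Y| = 0.00603 S → |Z| = 1/|Y| = 166 Ω, ∠Z = −∠Y = -59.8°
I = V/|Z| = 1.1/166 = 6.63 mA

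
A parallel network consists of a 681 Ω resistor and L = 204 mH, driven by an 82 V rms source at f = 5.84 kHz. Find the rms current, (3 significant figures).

ω = 2πf = 36690 rad/s
X_L = ωL = 7490 Ω
Parallel: admittances add. Y = 1/R + 1/(jωL)
Y = (0.00147 − j0.000134) S
|Y| = 0.00147 S → |Z| = 1/|Y| = 678 Ω, ∠Z = −∠Y = 5.20°
I = V/|Z| = 82/678 = 121 mA

121 mA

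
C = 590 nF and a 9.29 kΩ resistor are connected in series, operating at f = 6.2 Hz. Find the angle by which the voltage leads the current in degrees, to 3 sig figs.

ω = 2πf = 38.96 rad/s
X_C = 1/(ωC) = 43500 Ω
Z = 9290 − j43500 Ω
|Z| = √(9290² + 43500²) = 44500 Ω
∠Z = arctan(-43500/9290) = -77.9°

-77.9°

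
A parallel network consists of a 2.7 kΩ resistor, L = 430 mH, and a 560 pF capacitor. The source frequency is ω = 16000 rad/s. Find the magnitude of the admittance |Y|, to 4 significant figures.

X_L = ωL = 6880 Ω
X_C = 1/(ωC) = 111600 Ω
Parallel: admittances add. Y = 1/R + 1/(jωL) + jωC
Y = (0.0003704 − j0.0001364) S
|Y| = 0.0003947 S → |Z| = 1/|Y| = 2534 Ω, ∠Z = −∠Y = 20.22°

394.7 μS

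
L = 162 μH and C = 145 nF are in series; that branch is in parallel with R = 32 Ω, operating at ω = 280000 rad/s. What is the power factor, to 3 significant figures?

X_L = ωL = 45.4 Ω
X_C = 1/(ωC) = 24.6 Ω
Branch 1: Z₁ = R = 32.0 Ω
Branch 2 (series LC): Z₂ = j(X_L − X_C) = j20.7 Ω
Parallel: Z = Z₁Z₂/(Z₁+Z₂), |Z| = 17.4 Ω, ∠Z = 57.1°
cos φ = cos(57.1°) = 0.544

0.544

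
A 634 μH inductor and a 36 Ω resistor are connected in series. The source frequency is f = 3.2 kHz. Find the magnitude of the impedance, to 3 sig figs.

ω = 2πf = 20110 rad/s
X_L = ωL = 12.7 Ω
Z = 36.0 + j12.7 Ω
|Z| = √(36.0² + 12.7²) = 38.2 Ω

38.2 Ω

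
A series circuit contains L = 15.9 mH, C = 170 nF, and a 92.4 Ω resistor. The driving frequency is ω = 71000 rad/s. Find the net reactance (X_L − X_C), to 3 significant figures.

1050 Ω

X_L = ωL = 1130 Ω
X_C = 1/(ωC) = 82.9 Ω
X = 1130 − 82.9 = 1050 Ω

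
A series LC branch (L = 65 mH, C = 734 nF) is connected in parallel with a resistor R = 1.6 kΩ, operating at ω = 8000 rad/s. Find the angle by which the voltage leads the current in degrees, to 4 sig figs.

77.67°

X_L = ωL = 520.0 Ω
X_C = 1/(ωC) = 170.3 Ω
Branch 1: Z₁ = R = 1600 Ω
Branch 2 (series LC): Z₂ = j(X_L − X_C) = j349.7 Ω
Parallel: Z = Z₁Z₂/(Z₁+Z₂), |Z| = 341.6 Ω, ∠Z = 77.67°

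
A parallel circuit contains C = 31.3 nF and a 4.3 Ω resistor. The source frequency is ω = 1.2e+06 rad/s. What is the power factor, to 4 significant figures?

0.9872

X_C = 1/(ωC) = 26.62 Ω
Parallel: admittances add. Y = 1/R + jωC
Y = (0.2326 + j0.03756) S
|Y| = 0.2356 S → |Z| = 1/|Y| = 4.245 Ω, ∠Z = −∠Y = -9.175°
cos φ = cos(-9.175°) = 0.9872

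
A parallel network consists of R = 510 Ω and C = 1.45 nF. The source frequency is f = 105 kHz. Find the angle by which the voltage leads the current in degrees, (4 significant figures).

-26.01°

ω = 2πf = 659700 rad/s
X_C = 1/(ωC) = 1045 Ω
Parallel: admittances add. Y = 1/R + jωC
Y = (0.001961 + j0.0009566) S
|Y| = 0.002182 S → |Z| = 1/|Y| = 458.4 Ω, ∠Z = −∠Y = -26.01°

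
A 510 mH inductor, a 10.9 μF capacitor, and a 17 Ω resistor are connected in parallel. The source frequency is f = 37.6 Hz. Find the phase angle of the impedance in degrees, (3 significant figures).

ω = 2πf = 236.2 rad/s
X_L = ωL = 120 Ω
X_C = 1/(ωC) = 388 Ω
Parallel: admittances add. Y = 1/R + 1/(jωL) + jωC
Y = (0.0588 − j0.00572) S
|Y| = 0.0591 S → |Z| = 1/|Y| = 16.9 Ω, ∠Z = −∠Y = 5.56°

5.56°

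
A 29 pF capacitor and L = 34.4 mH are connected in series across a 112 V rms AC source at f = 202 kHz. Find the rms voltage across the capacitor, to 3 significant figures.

185 V

ω = 2πf = 1.269e+06 rad/s
X_L = ωL = 43700 Ω
X_C = 1/(ωC) = 27200 Ω
Net reactance X = X_L − X_C = 16500 Ω
Z = j16500 Ω
|Z| = √(0² + 16500²) = 16500 Ω
I = V/|Z| = 6.79 mA
V_C = I·|Z_C| = 0.00679 × 27200 = 185 V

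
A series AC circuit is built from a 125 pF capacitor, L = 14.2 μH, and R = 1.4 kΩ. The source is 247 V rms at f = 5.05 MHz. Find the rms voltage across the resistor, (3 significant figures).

ω = 2πf = 3.173e+07 rad/s
X_L = ωL = 451 Ω
X_C = 1/(ωC) = 252 Ω
Net reactance X = X_L − X_C = 198 Ω
Z = 1400 + j198 Ω
|Z| = √(1400² + 198²) = 1410 Ω
I = V/|Z| = 175 mA
V_R = I·|Z_R| = 0.175 × 1400 = 245 V

245 V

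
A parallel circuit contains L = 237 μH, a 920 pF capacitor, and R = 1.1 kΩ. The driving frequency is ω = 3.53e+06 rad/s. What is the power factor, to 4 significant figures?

X_L = ωL = 836.6 Ω
X_C = 1/(ωC) = 307.9 Ω
Parallel: admittances add. Y = 1/R + 1/(jωL) + jωC
Y = (0.0009091 + j0.002052) S
|Y| = 0.002245 S → |Z| = 1/|Y| = 445.5 Ω, ∠Z = −∠Y = -66.11°
cos φ = cos(-66.11°) = 0.4050

0.4050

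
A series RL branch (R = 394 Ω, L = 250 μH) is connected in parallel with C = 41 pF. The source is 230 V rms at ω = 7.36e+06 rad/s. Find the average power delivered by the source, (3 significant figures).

5.89 W

X_L = ωL = 1840 Ω
X_C = 1/(ωC) = 3310 Ω
Branch 1 (R+jX_L): Z₁ = 394 + j1840 Ω, |Z₁| = 1880 Ω
Branch 2 (−jX_C): Z₂ = −j3310 Ω
Parallel: Z = Z₁Z₂/(Z₁+Z₂), |Z| = 4090 Ω, ∠Z = 62.9°
I = V/|Z| = 56.3 mA
P = VI cos φ = 230 × 0.0563 × cos(62.9°) = 5.89 W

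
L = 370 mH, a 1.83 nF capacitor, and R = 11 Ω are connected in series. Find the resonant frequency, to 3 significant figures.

ω₀ = 1/√(LC) = 1/√(0.37 × 1.83e-09) = 38430 rad/s
f₀ = ω₀/(2π) = 6.12 kHz

6.12 kHz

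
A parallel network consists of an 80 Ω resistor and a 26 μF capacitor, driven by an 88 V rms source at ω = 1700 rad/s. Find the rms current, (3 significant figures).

X_C = 1/(ωC) = 22.6 Ω
Parallel: admittances add. Y = 1/R + jωC
Y = (0.0125 + j0.0442) S
|Y| = 0.0459 S → |Z| = 1/|Y| = 21.8 Ω, ∠Z = −∠Y = -74.2°
I = V/|Z| = 88/21.8 = 4.04 A

4.04 A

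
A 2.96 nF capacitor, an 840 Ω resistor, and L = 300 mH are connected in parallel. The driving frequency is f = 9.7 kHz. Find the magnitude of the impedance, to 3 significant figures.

835 Ω

ω = 2πf = 60950 rad/s
X_L = ωL = 18300 Ω
X_C = 1/(ωC) = 5540 Ω
Parallel: admittances add. Y = 1/R + 1/(jωL) + jωC
Y = (0.00119 + j0.000126) S
|Y| = 0.00120 S → |Z| = 1/|Y| = 835 Ω, ∠Z = −∠Y = -6.03°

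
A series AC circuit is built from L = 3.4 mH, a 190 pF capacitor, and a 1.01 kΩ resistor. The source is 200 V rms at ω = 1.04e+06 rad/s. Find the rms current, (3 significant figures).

109 mA

X_L = ωL = 3540 Ω
X_C = 1/(ωC) = 5060 Ω
Net reactance X = X_L − X_C = -1520 Ω
Z = 1010 − j1520 Ω
|Z| = √(1010² + 1520²) = 1830 Ω
I = V/|Z| = 200/1830 = 109 mA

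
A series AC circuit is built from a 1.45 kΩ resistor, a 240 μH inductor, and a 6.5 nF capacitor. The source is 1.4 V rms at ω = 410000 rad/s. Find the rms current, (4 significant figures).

X_L = ωL = 98.40 Ω
X_C = 1/(ωC) = 375.2 Ω
Net reactance X = X_L − X_C = -276.8 Ω
Z = 1450 − j276.8 Ω
|Z| = √(1450² + 276.8²) = 1476 Ω
I = V/|Z| = 1.4/1476 = 948.4 μA

948.4 μA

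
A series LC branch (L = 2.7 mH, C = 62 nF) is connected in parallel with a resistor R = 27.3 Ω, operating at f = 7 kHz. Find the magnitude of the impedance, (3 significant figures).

27.1 Ω

ω = 2πf = 43980 rad/s
X_L = ωL = 119 Ω
X_C = 1/(ωC) = 367 Ω
Branch 1: Z₁ = R = 27.3 Ω
Branch 2 (series LC): Z₂ = j(X_L − X_C) = −j248 Ω
Parallel: Z = Z₁Z₂/(Z₁+Z₂), |Z| = 27.1 Ω, ∠Z = -6.28°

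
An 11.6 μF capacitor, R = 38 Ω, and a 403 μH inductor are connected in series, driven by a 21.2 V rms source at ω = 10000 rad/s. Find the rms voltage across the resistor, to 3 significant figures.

21.0 V

X_L = ωL = 4.03 Ω
X_C = 1/(ωC) = 8.62 Ω
Net reactance X = X_L − X_C = -4.59 Ω
Z = 38.0 − j4.59 Ω
|Z| = √(38.0² + 4.59²) = 38.3 Ω
I = V/|Z| = 554 mA
V_R = I·|Z_R| = 0.554 × 38.0 = 21.0 V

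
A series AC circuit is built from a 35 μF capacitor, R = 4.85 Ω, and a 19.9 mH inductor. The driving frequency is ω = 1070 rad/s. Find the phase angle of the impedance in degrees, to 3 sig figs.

X_L = ωL = 21.3 Ω
X_C = 1/(ωC) = 26.7 Ω
Net reactance X = X_L − X_C = -5.41 Ω
Z = 4.85 − j5.41 Ω
|Z| = √(4.85² + 5.41²) = 7.27 Ω
∠Z = arctan(-5.41/4.85) = -48.1°

-48.1°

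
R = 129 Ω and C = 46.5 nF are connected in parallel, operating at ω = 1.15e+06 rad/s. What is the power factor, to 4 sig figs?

X_C = 1/(ωC) = 18.70 Ω
Parallel: admittances add. Y = 1/R + jωC
Y = (0.007752 + j0.05348) S
|Y| = 0.05403 S → |Z| = 1/|Y| = 18.51 Ω, ∠Z = −∠Y = -81.75°
cos φ = cos(-81.75°) = 0.1435

0.1435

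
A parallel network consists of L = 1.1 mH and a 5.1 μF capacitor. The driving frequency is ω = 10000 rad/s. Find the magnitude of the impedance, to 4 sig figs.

25.06 Ω

X_L = ωL = 11.00 Ω
X_C = 1/(ωC) = 19.61 Ω
Parallel: admittances add. Y = 1/(jωL) + jωC
Y = (0 − j0.03991) S
|Y| = 0.03991 S → |Z| = 1/|Y| = 25.06 Ω, ∠Z = −∠Y = 90.00°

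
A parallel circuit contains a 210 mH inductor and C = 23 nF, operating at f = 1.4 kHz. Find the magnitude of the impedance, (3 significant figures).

2950 Ω

ω = 2πf = 8796 rad/s
X_L = ωL = 1850 Ω
X_C = 1/(ωC) = 4940 Ω
Parallel: admittances add. Y = 1/(jωL) + jωC
Y = (0 − j0.000339) S
|Y| = 0.000339 S → |Z| = 1/|Y| = 2950 Ω, ∠Z = −∠Y = 90.0°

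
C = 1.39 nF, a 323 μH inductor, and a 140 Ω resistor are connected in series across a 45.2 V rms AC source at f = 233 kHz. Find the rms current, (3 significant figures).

320 mA

ω = 2πf = 1.464e+06 rad/s
X_L = ωL = 473 Ω
X_C = 1/(ωC) = 491 Ω
Net reactance X = X_L − X_C = -18.5 Ω
Z = 140 − j18.5 Ω
|Z| = √(140² + 18.5²) = 141 Ω
I = V/|Z| = 45.2/141 = 320 mA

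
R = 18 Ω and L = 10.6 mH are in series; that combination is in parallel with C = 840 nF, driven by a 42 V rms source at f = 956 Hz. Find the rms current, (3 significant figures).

435 mA

ω = 2πf = 6007 rad/s
X_L = ωL = 63.7 Ω
X_C = 1/(ωC) = 198 Ω
Branch 1 (R+jX_L): Z₁ = 18.0 + j63.7 Ω, |Z₁| = 66.2 Ω
Branch 2 (−jX_C): Z₂ = −j198 Ω
Parallel: Z = Z₁Z₂/(Z₁+Z₂), |Z| = 96.6 Ω, ∠Z = 66.6°
I = V/|Z| = 42/96.6 = 435 mA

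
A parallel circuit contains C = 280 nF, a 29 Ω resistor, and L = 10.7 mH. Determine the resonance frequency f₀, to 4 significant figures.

2.908 kHz

ω₀ = 1/√(LC) = 1/√(0.0107 × 2.8e-07) = 18270 rad/s
f₀ = ω₀/(2π) = 2.908 kHz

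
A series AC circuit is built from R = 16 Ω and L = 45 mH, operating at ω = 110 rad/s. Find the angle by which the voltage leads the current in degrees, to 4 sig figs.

17.19°

X_L = ωL = 4.950 Ω
Z = 16.00 + j4.950 Ω
|Z| = √(16.00² + 4.950²) = 16.75 Ω
∠Z = arctan(4.950/16.00) = 17.19°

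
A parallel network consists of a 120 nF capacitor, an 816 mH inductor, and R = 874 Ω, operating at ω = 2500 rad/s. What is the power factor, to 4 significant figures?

0.9865

X_L = ωL = 2040 Ω
X_C = 1/(ωC) = 3333 Ω
Parallel: admittances add. Y = 1/R + 1/(jωL) + jωC
Y = (0.001144 − j0.0001902) S
|Y| = 0.001160 S → |Z| = 1/|Y| = 862.2 Ω, ∠Z = −∠Y = 9.438°
cos φ = cos(9.438°) = 0.9865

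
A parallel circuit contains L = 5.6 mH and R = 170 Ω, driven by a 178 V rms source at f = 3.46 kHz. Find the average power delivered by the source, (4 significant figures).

186.4 W

ω = 2πf = 21740 rad/s
X_L = ωL = 121.7 Ω
Parallel: admittances add. Y = 1/R + 1/(jωL)
Y = (0.005882 − j0.008214) S
|Y| = 0.01010 S → |Z| = 1/|Y| = 98.98 Ω, ∠Z = −∠Y = 54.39°
I = V/|Z| = 1.798 A
P = VI cos φ = 178 × 1.798 × cos(54.39°) = 186.4 W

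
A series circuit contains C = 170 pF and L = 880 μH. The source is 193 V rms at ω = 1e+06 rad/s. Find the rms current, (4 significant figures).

38.58 mA

X_L = ωL = 880.0 Ω
X_C = 1/(ωC) = 5882 Ω
Net reactance X = X_L − X_C = -5002 Ω
Z = − j5002 Ω
|Z| = √(0² + 5002²) = 5002 Ω
I = V/|Z| = 193/5002 = 38.58 mA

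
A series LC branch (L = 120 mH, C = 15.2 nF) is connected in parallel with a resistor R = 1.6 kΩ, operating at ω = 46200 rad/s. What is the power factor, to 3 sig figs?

0.932

X_L = ωL = 5540 Ω
X_C = 1/(ωC) = 1420 Ω
Branch 1: Z₁ = R = 1600 Ω
Branch 2 (series LC): Z₂ = j(X_L − X_C) = j4120 Ω
Parallel: Z = Z₁Z₂/(Z₁+Z₂), |Z| = 1490 Ω, ∠Z = 21.2°
cos φ = cos(21.2°) = 0.932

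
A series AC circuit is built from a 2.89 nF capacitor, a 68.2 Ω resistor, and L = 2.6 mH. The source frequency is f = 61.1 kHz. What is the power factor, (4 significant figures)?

ω = 2πf = 383900 rad/s
X_L = ωL = 998.1 Ω
X_C = 1/(ωC) = 901.3 Ω
Net reactance X = X_L − X_C = 96.82 Ω
Z = 68.20 + j96.82 Ω
|Z| = √(68.20² + 96.82²) = 118.4 Ω
∠Z = arctan(96.82/68.20) = 54.84°
cos φ = cos(54.84°) = 0.5759

0.5759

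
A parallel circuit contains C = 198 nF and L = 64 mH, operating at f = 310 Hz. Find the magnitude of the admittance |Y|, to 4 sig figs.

7.636 mS

ω = 2πf = 1948 rad/s
X_L = ωL = 124.7 Ω
X_C = 1/(ωC) = 2593 Ω
Parallel: admittances add. Y = 1/(jωL) + jωC
Y = (0 − j0.007636) S
|Y| = 0.007636 S → |Z| = 1/|Y| = 131.0 Ω, ∠Z = −∠Y = 90.00°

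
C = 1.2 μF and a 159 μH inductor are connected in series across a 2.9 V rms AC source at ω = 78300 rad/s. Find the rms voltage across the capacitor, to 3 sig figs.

17.1 V

X_L = ωL = 12.4 Ω
X_C = 1/(ωC) = 10.6 Ω
Net reactance X = X_L − X_C = 1.81 Ω
Z = j1.81 Ω
|Z| = √(0² + 1.81²) = 1.81 Ω
I = V/|Z| = 1.60 A
V_C = I·|Z_C| = 1.60 × 10.6 = 17.1 V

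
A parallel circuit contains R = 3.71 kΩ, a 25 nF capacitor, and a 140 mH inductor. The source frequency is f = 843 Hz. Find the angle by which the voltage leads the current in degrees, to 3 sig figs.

ω = 2πf = 5297 rad/s
X_L = ωL = 742 Ω
X_C = 1/(ωC) = 7550 Ω
Parallel: admittances add. Y = 1/R + 1/(jωL) + jωC
Y = (0.000270 − j0.00122) S
|Y| = 0.00125 S → |Z| = 1/|Y| = 803 Ω, ∠Z = −∠Y = 77.5°

77.5°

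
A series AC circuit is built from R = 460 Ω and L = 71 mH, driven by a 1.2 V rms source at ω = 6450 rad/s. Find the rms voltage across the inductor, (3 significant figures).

0.847 V

X_L = ωL = 458 Ω
Z = 460 + j458 Ω
|Z| = √(460² + 458²) = 649 Ω
I = V/|Z| = 1.85 mA
V_L = I·|Z_L| = 0.00185 × 458 = 0.847 V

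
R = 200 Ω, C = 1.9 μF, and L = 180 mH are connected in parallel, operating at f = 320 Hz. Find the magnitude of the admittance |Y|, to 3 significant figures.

ω = 2πf = 2011 rad/s
X_L = ωL = 362 Ω
X_C = 1/(ωC) = 262 Ω
Parallel: admittances add. Y = 1/R + 1/(jωL) + jωC
Y = (0.00500 + j0.00106) S
|Y| = 0.00511 S → |Z| = 1/|Y| = 196 Ω, ∠Z = −∠Y = -11.9°

5.11 mS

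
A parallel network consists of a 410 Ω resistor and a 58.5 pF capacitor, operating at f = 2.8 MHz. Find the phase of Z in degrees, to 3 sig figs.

-22.9°

ω = 2πf = 1.759e+07 rad/s
X_C = 1/(ωC) = 972 Ω
Parallel: admittances add. Y = 1/R + jωC
Y = (0.00244 + j0.00103) S
|Y| = 0.00265 S → |Z| = 1/|Y| = 378 Ω, ∠Z = −∠Y = -22.9°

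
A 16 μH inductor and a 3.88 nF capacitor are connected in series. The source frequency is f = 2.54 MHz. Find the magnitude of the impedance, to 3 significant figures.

ω = 2πf = 1.596e+07 rad/s
X_L = ωL = 255 Ω
X_C = 1/(ωC) = 16.1 Ω
Net reactance X = X_L − X_C = 239 Ω
Z = j239 Ω
|Z| = √(0² + 239²) = 239 Ω

239 Ω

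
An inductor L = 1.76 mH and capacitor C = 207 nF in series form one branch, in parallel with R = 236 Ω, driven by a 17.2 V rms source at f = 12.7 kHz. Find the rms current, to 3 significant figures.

ω = 2πf = 79800 rad/s
X_L = ωL = 140 Ω
X_C = 1/(ωC) = 60.5 Ω
Branch 1: Z₁ = R = 236 Ω
Branch 2 (series LC): Z₂ = j(X_L − X_C) = j79.9 Ω
Parallel: Z = Z₁Z₂/(Z₁+Z₂), |Z| = 75.7 Ω, ∠Z = 71.3°
I = V/|Z| = 17.2/75.7 = 227 mA

227 mA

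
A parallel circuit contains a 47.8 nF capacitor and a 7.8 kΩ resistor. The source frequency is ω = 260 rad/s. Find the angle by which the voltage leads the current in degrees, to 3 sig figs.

-5.54°

X_C = 1/(ωC) = 80500 Ω
Parallel: admittances add. Y = 1/R + jωC
Y = (0.000128 + j1.24e-05) S
|Y| = 0.000129 S → |Z| = 1/|Y| = 7760 Ω, ∠Z = −∠Y = -5.54°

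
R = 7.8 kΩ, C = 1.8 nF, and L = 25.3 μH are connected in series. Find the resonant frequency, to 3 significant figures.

ω₀ = 1/√(LC) = 1/√(2.53e-05 × 1.8e-09) = 4.686e+06 rad/s
f₀ = ω₀/(2π) = 746 kHz

746 kHz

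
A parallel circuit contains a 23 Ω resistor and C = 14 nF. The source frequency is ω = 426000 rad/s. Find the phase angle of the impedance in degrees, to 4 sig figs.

-7.811°

X_C = 1/(ωC) = 167.7 Ω
Parallel: admittances add. Y = 1/R + jωC
Y = (0.04348 + j0.005964) S
|Y| = 0.04389 S → |Z| = 1/|Y| = 22.79 Ω, ∠Z = −∠Y = -7.811°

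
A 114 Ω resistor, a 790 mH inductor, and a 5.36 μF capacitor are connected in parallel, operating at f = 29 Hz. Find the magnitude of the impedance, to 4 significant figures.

94.24 Ω

ω = 2πf = 182.2 rad/s
X_L = ωL = 143.9 Ω
X_C = 1/(ωC) = 1024 Ω
Parallel: admittances add. Y = 1/R + 1/(jωL) + jωC
Y = (0.008772 − j0.005970) S
|Y| = 0.01061 S → |Z| = 1/|Y| = 94.24 Ω, ∠Z = −∠Y = 34.24°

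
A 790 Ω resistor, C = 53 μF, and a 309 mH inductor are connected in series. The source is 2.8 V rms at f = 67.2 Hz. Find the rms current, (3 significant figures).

ω = 2πf = 422.2 rad/s
X_L = ωL = 130 Ω
X_C = 1/(ωC) = 44.7 Ω
Net reactance X = X_L − X_C = 85.8 Ω
Z = 790 + j85.8 Ω
|Z| = √(790² + 85.8²) = 795 Ω
I = V/|Z| = 2.8/795 = 3.52 mA

3.52 mA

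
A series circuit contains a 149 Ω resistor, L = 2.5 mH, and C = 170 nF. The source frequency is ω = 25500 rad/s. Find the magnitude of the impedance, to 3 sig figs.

X_L = ωL = 63.8 Ω
X_C = 1/(ωC) = 231 Ω
Net reactance X = X_L − X_C = -167 Ω
Z = 149 − j167 Ω
|Z| = √(149² + 167²) = 224 Ω

224 Ω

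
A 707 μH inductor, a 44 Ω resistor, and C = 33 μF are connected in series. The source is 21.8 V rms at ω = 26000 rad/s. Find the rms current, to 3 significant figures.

X_L = ωL = 18.4 Ω
X_C = 1/(ωC) = 1.17 Ω
Net reactance X = X_L − X_C = 17.2 Ω
Z = 44.0 + j17.2 Ω
|Z| = √(44.0² + 17.2²) = 47.2 Ω
I = V/|Z| = 21.8/47.2 = 461 mA

461 mA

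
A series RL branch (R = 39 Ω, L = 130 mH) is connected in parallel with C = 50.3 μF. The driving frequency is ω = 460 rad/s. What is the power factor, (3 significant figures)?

0.557

X_L = ωL = 59.8 Ω
X_C = 1/(ωC) = 43.2 Ω
Branch 1 (R+jX_L): Z₁ = 39.0 + j59.8 Ω, |Z₁| = 71.4 Ω
Branch 2 (−jX_C): Z₂ = −j43.2 Ω
Parallel: Z = Z₁Z₂/(Z₁+Z₂), |Z| = 72.8 Ω, ∠Z = -56.1°
cos φ = cos(-56.1°) = 0.557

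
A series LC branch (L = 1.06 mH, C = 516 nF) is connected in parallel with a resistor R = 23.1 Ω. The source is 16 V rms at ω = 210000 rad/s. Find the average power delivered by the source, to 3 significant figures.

11.1 W

X_L = ωL = 223 Ω
X_C = 1/(ωC) = 9.23 Ω
Branch 1: Z₁ = R = 23.1 Ω
Branch 2 (series LC): Z₂ = j(X_L − X_C) = j213 Ω
Parallel: Z = Z₁Z₂/(Z₁+Z₂), |Z| = 23.0 Ω, ∠Z = 6.18°
I = V/|Z| = 697 mA
P = VI cos φ = 16 × 0.697 × cos(6.18°) = 11.1 W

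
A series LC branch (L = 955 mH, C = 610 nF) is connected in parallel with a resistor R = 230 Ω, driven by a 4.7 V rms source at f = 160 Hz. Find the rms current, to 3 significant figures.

ω = 2πf = 1005 rad/s
X_L = ωL = 960 Ω
X_C = 1/(ωC) = 1630 Ω
Branch 1: Z₁ = R = 230 Ω
Branch 2 (series LC): Z₂ = j(X_L − X_C) = −j671 Ω
Parallel: Z = Z₁Z₂/(Z₁+Z₂), |Z| = 218 Ω, ∠Z = -18.9°
I = V/|Z| = 4.7/218 = 21.6 mA

21.6 mA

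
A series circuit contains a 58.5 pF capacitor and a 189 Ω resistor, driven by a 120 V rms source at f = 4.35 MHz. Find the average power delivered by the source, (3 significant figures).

ω = 2πf = 2.733e+07 rad/s
X_C = 1/(ωC) = 625 Ω
Z = 189 − j625 Ω
|Z| = √(189² + 625²) = 653 Ω
∠Z = arctan(-625/189) = -73.2°
I = V/|Z| = 184 mA
P = VI cos φ = 120 × 0.184 × cos(-73.2°) = 6.38 W

6.38 W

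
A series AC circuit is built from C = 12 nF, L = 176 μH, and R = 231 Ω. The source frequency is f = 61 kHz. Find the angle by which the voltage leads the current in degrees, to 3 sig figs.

ω = 2πf = 383300 rad/s
X_L = ωL = 67.5 Ω
X_C = 1/(ωC) = 217 Ω
Net reactance X = X_L − X_C = -150 Ω
Z = 231 − j150 Ω
|Z| = √(231² + 150²) = 275 Ω
∠Z = arctan(-150/231) = -33.0°

-33.0°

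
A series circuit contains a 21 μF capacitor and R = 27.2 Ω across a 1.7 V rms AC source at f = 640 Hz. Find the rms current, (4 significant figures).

ω = 2πf = 4021 rad/s
X_C = 1/(ωC) = 11.84 Ω
Z = 27.20 − j11.84 Ω
|Z| = √(27.20² + 11.84²) = 29.67 Ω
I = V/|Z| = 1.7/29.67 = 57.30 mA

57.30 mA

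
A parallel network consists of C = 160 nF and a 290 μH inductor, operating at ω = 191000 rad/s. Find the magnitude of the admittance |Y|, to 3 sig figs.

12.5 mS

X_L = ωL = 55.4 Ω
X_C = 1/(ωC) = 32.7 Ω
Parallel: admittances add. Y = 1/(jωL) + jωC
Y = (0 + j0.0125) S
|Y| = 0.0125 S → |Z| = 1/|Y| = 80.0 Ω, ∠Z = −∠Y = -90.0°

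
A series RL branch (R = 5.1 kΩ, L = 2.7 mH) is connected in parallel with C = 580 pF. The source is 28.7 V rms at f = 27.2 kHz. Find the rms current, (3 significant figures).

6.05 mA

ω = 2πf = 170900 rad/s
X_L = ωL = 461 Ω
X_C = 1/(ωC) = 10100 Ω
Branch 1 (R+jX_L): Z₁ = 5100 + j461 Ω, |Z₁| = 5120 Ω
Branch 2 (−jX_C): Z₂ = −j10100 Ω
Parallel: Z = Z₁Z₂/(Z₁+Z₂), |Z| = 4740 Ω, ∠Z = -22.7°
I = V/|Z| = 28.7/4740 = 6.05 mA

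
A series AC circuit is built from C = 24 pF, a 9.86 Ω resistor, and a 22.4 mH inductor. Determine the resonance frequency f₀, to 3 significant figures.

ω₀ = 1/√(LC) = 1/√(0.0224 × 2.4e-11) = 1.364e+06 rad/s
f₀ = ω₀/(2π) = 217 kHz

217 kHz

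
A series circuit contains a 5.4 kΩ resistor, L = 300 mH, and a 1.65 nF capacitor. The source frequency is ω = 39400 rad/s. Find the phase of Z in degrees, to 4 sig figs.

X_L = ωL = 11820 Ω
X_C = 1/(ωC) = 15380 Ω
Net reactance X = X_L − X_C = -3562 Ω
Z = 5400 − j3562 Ω
|Z| = √(5400² + 3562²) = 6469 Ω
∠Z = arctan(-3562/5400) = -33.41°

-33.41°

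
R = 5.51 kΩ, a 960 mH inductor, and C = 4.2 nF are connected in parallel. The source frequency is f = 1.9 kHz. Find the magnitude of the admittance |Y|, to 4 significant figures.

ω = 2πf = 11940 rad/s
X_L = ωL = 11460 Ω
X_C = 1/(ωC) = 19940 Ω
Parallel: admittances add. Y = 1/R + 1/(jωL) + jωC
Y = (0.0001815 − j3.712e-05) S
|Y| = 0.0001852 S → |Z| = 1/|Y| = 5398 Ω, ∠Z = −∠Y = 11.56°

185.2 μS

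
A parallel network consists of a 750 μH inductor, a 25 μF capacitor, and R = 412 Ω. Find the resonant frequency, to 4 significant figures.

ω₀ = 1/√(LC) = 1/√(0.00075 × 2.5e-05) = 7303 rad/s
f₀ = ω₀/(2π) = 1.162 kHz

1.162 kHz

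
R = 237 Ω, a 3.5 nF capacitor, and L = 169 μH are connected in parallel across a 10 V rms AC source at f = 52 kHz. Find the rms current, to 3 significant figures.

ω = 2πf = 326700 rad/s
X_L = ωL = 55.2 Ω
X_C = 1/(ωC) = 874 Ω
Parallel: admittances add. Y = 1/R + 1/(jωL) + jωC
Y = (0.00422 − j0.0170) S
|Y| = 0.0175 S → |Z| = 1/|Y| = 57.2 Ω, ∠Z = −∠Y = 76.0°
I = V/|Z| = 10/57.2 = 175 mA

175 mA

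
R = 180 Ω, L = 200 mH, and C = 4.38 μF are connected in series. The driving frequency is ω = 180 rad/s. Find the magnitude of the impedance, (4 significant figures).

X_L = ωL = 36.00 Ω
X_C = 1/(ωC) = 1268 Ω
Net reactance X = X_L − X_C = -1232 Ω
Z = 180.0 − j1232 Ω
|Z| = √(180.0² + 1232²) = 1245 Ω

1245 Ω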